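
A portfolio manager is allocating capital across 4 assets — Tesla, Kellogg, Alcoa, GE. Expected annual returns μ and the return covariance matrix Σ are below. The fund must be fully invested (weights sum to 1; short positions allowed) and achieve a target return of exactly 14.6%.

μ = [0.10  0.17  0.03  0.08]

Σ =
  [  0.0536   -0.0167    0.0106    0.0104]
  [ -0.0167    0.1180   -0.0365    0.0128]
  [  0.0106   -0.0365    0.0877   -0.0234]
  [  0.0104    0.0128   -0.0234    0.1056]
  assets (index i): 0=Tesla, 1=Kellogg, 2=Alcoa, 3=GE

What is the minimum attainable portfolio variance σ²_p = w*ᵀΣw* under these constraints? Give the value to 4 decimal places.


0.0456

p=Σ⁻¹μ = [2.1817  2.0199  1.0613  0.5330]
q=Σ⁻¹𝟙 = [17.9776  15.6297  18.3695  9.8752]
a=μᵀp=0.636034  b=𝟙ᵀp=5.795911  c=𝟙ᵀq=61.851954  D=ac−b²=5.747366
λ₁=(c·0.146−b)/D = (61.851954·0.146−5.795911)/5.747366 = 0.562775
λ₂=(a−b·0.146)/D = (0.636034−5.795911·0.146)/5.747366 = -0.036568
w* = 0.562775·p + -0.036568·q:
  w_0 = 0.562775·2.1817 + -0.036568·17.9776 = 0.5704  (Tesla)
  w_1 = 0.562775·2.0199 + -0.036568·15.6297 = 0.5652  (Kellogg)
  w_2 = 0.562775·1.0613 + -0.036568·18.3695 = -0.0745  (Alcoa)
  w_3 = 0.562775·0.5330 + -0.036568·9.8752 = -0.0611  (GE)
Σw_i=1.0000  μᵀw=0.1460
σ²=wᵀΣw=λ₁·μ_p+λ₂ = 0.562775·0.146 + -0.036568 = 0.045597 ≈ 0.0456


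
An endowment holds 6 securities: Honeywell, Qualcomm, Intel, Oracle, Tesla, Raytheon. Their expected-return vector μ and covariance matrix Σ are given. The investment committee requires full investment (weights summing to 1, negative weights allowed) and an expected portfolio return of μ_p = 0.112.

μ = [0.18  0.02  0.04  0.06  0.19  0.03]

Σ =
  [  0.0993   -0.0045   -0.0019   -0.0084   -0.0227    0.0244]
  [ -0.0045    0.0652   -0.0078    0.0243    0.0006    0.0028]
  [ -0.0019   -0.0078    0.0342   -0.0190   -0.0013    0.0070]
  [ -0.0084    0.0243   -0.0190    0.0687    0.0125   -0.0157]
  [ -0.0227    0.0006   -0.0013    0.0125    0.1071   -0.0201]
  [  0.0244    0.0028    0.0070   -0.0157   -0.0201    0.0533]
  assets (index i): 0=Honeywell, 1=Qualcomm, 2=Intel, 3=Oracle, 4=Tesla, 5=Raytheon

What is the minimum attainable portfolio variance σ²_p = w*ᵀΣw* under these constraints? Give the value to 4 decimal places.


0.0122

x=Σ⁻¹μ = [2.3790  0.1688  2.1031  1.3808  2.2231  0.4338]
y=Σ⁻¹𝟙 = [11.6991  10.5094  43.4195  26.4558  12.9159  19.8151]
a=μᵀx=1.033973  b=𝟙ᵀx=8.688632  c=𝟙ᵀy=124.814781  D=ac−b²=53.562804
λ₁=(c·0.112−b)/D = (124.814781·0.112−8.688632)/53.562804 = 0.098774
λ₂=(a−b·0.112)/D = (1.033973−8.688632·0.112)/53.562804 = 0.001136
w* = 0.098774·x + 0.001136·y:
  w_0 = 0.098774·2.3790 + 0.001136·11.6991 = 0.2483  (Honeywell)
  w_1 = 0.098774·0.1688 + 0.001136·10.5094 = 0.0286  (Qualcomm)
  w_2 = 0.098774·2.1031 + 0.001136·43.4195 = 0.2571  (Intel)
  w_3 = 0.098774·1.3808 + 0.001136·26.4558 = 0.1664  (Oracle)
  w_4 = 0.098774·2.2231 + 0.001136·12.9159 = 0.2343  (Tesla)
  w_5 = 0.098774·0.4338 + 0.001136·19.8151 = 0.0654  (Raytheon)
Σw_i=1.0000  μᵀw=0.1120
σ²=wᵀΣw=λ₁·μ_p+λ₂ = 0.098774·0.112 + 0.001136 = 0.012199 ≈ 0.0122


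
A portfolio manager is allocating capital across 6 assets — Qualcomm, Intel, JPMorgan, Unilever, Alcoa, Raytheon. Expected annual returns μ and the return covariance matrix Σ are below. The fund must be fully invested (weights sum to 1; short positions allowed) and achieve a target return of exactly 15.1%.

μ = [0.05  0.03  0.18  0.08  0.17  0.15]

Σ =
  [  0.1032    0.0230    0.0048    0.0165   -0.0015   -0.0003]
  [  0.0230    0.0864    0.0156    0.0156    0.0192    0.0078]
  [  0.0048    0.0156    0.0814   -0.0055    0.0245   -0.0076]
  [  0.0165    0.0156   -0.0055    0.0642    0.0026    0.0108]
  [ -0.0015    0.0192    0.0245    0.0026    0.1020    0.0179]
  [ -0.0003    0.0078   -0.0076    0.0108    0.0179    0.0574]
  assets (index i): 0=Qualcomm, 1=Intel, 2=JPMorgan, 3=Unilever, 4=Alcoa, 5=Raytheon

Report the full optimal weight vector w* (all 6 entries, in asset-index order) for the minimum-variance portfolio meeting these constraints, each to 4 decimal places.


0.0775  -0.0752  0.3405  0.1791  0.1026  0.3755

p=Σ⁻¹μ = [0.3948  -0.7937  2.4296  1.0765  0.7533  2.6074]
q=Σ⁻¹𝟙 = [6.6290  3.3778  12.4815  11.3830  3.2588  15.4919]
a=μᵀp=1.038542  b=𝟙ᵀp=6.467861  c=𝟙ᵀq=52.621947  D=ac−b²=12.816857
λ₁=(c·0.151−b)/D = (52.621947·0.151−6.467861)/12.816857 = 0.115321
λ₂=(a−b·0.151)/D = (1.038542−6.467861·0.151)/12.816857 = 0.004829
w* = 0.115321·p + 0.004829·q:
  w_0 = 0.115321·0.3948 + 0.004829·6.6290 = 0.0775  (Qualcomm)
  w_1 = 0.115321·-0.7937 + 0.004829·3.3778 = -0.0752  (Intel)
  w_2 = 0.115321·2.4296 + 0.004829·12.4815 = 0.3405  (JPMorgan)
  w_3 = 0.115321·1.0765 + 0.004829·11.3830 = 0.1791  (Unilever)
  w_4 = 0.115321·0.7533 + 0.004829·3.2588 = 0.1026  (Alcoa)
  w_5 = 0.115321·2.6074 + 0.004829·15.4919 = 0.3755  (Raytheon)
Σw_i=1.0000  μᵀw=0.1510
σ²=wᵀΣw=λ₁·μ_p+λ₂ = 0.115321·0.151 + 0.004829 = 0.022243 ≈ 0.0222


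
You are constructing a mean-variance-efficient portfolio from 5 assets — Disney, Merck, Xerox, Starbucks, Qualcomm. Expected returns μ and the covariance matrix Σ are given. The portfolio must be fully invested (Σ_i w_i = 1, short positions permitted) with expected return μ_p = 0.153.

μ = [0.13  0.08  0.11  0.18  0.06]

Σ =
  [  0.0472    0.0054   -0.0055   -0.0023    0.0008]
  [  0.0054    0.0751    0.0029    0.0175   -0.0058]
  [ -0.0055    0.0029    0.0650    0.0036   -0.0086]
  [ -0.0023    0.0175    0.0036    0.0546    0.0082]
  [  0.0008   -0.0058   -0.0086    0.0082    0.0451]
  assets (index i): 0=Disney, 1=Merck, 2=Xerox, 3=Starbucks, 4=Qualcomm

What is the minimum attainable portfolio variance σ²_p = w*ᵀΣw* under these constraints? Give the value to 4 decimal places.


u=Σ⁻¹μ = [3.0952  0.1324  1.9221  3.0932  1.0966]
v=Σ⁻¹𝟙 = [22.3895  10.3227  19.4986  10.9344  24.8334]
a=μᵀu=1.246974  b=𝟙ᵀu=9.339491  c=𝟙ᵀv=87.978548  D=ac−b²=22.480874
λ₁=(c·0.153−b)/D = (87.978548·0.153−9.339491)/22.480874 = 0.183321
λ₂=(a−b·0.153)/D = (1.246974−9.339491·0.153)/22.480874 = -0.008094
w* = 0.183321·u + -0.008094·v:
  w_0 = 0.183321·3.0952 + -0.008094·22.3895 = 0.3862  (Disney)
  w_1 = 0.183321·0.1324 + -0.008094·10.3227 = -0.0593  (Merck)
  w_2 = 0.183321·1.9221 + -0.008094·19.4986 = 0.1945  (Xerox)
  w_3 = 0.183321·3.0932 + -0.008094·10.9344 = 0.4786  (Starbucks)
  w_4 = 0.183321·1.0966 + -0.008094·24.8334 = 0.0000  (Qualcomm)
Σw_i=1.0000  μᵀw=0.1530
σ²=wᵀΣw=λ₁·μ_p+λ₂ = 0.183321·0.153 + -0.008094 = 0.019954 ≈ 0.0200

0.0200


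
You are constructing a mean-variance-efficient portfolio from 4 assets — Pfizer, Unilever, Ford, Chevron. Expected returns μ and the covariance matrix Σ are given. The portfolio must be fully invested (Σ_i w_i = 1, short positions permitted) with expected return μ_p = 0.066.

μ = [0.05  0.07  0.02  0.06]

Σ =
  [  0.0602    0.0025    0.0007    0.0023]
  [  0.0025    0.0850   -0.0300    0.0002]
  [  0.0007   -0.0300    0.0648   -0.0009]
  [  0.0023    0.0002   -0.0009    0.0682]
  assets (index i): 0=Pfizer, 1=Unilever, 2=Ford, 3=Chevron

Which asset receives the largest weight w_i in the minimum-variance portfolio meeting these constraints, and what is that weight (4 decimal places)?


Unilever (0.4414)

u=Σ⁻¹μ = [0.7430  1.0877  0.8162  0.8623]
v=Σ⁻¹𝟙 = [14.9409  20.0235  24.7412  14.4267]
a=μᵀu=0.181348  b=𝟙ᵀu=3.509114  c=𝟙ᵀv=74.132278  D=ac−b²=1.129852
λ₁=(c·0.066−b)/D = (74.132278·0.066−3.509114)/1.129852 = 1.224599
λ₂=(a−b·0.066)/D = (0.181348−3.509114·0.066)/1.129852 = -0.044478
w* = 1.224599·u + -0.044478·v:
  w_0 = 1.224599·0.7430 + -0.044478·14.9409 = 0.2453  (Pfizer)
  w_1 = 1.224599·1.0877 + -0.044478·20.0235 = 0.4414  (Unilever)
  w_2 = 1.224599·0.8162 + -0.044478·24.7412 = -0.1010  (Ford)
  w_3 = 1.224599·0.8623 + -0.044478·14.4267 = 0.4143  (Chevron)
Σw_i=1.0000  μᵀw=0.0660
σ²=wᵀΣw=λ₁·μ_p+λ₂ = 1.224599·0.066 + -0.044478 = 0.036346 ≈ 0.0363


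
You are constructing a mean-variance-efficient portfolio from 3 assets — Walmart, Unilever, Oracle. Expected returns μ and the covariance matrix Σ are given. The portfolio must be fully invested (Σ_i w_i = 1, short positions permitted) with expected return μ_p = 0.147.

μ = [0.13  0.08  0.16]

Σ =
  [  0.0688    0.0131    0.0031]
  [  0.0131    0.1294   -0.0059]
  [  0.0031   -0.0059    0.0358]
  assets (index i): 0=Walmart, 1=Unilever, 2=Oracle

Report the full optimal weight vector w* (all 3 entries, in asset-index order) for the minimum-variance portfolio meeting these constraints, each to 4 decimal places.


p=Σ⁻¹μ = [1.5632  0.6626  4.4431]
q=Σ⁻¹𝟙 = [11.7748  7.8218  28.2024]
a=μᵀp=0.967116  b=𝟙ᵀp=6.668859  c=𝟙ᵀq=47.799058  D=ac−b²=1.753572
λ₁=(c·0.147−b)/D = (47.799058·0.147−6.668859)/1.753572 = 0.203928
λ₂=(a−b·0.147)/D = (0.967116−6.668859·0.147)/1.753572 = -0.007531
w* = 0.203928·p + -0.007531·q:
  w_0 = 0.203928·1.5632 + -0.007531·11.7748 = 0.2301  (Walmart)
  w_1 = 0.203928·0.6626 + -0.007531·7.8218 = 0.0762  (Unilever)
  w_2 = 0.203928·4.4431 + -0.007531·28.2024 = 0.6937  (Oracle)
Σw_i=1.0000  μᵀw=0.1470
σ²=wᵀΣw=λ₁·μ_p+λ₂ = 0.203928·0.147 + -0.007531 = 0.022447 ≈ 0.0224

0.2301  0.0762  0.6937


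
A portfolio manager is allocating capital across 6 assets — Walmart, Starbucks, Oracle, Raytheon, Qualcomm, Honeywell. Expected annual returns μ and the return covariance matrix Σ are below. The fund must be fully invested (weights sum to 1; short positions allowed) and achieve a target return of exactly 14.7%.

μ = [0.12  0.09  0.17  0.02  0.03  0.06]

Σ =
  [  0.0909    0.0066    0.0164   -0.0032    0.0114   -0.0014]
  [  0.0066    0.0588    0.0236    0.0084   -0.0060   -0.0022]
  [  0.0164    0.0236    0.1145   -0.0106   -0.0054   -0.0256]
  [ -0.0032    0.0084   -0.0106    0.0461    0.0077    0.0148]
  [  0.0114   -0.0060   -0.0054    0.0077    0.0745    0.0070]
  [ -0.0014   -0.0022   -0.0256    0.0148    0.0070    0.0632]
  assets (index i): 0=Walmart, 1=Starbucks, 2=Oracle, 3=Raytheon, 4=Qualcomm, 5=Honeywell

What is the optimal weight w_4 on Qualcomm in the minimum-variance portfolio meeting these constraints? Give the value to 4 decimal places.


-0.0871

p=Σ⁻¹μ = [0.9741  0.8668  1.5422  0.1517  0.2730  1.5601]
q=Σ⁻¹𝟙 = [7.6721  11.2421  10.8386  15.7615  10.8182  15.8852]
a=μᵀp=0.561914  b=𝟙ᵀp=5.367886  c=𝟙ᵀq=72.217683  D=ac−b²=11.765923
λ₁=(c·0.147−b)/D = (72.217683·0.147−5.367886)/11.765923 = 0.446043
λ₂=(a−b·0.147)/D = (0.561914−5.367886·0.147)/11.765923 = -0.019307
w* = 0.446043·p + -0.019307·q:
  w_0 = 0.446043·0.9741 + -0.019307·7.6721 = 0.2864  (Walmart)
  w_1 = 0.446043·0.8668 + -0.019307·11.2421 = 0.1696  (Starbucks)
  w_2 = 0.446043·1.5422 + -0.019307·10.8386 = 0.4786  (Oracle)
  w_3 = 0.446043·0.1517 + -0.019307·15.7615 = -0.2367  (Raytheon)
  w_4 = 0.446043·0.2730 + -0.019307·10.8182 = -0.0871  (Qualcomm)
  w_5 = 0.446043·1.5601 + -0.019307·15.8852 = 0.3892  (Honeywell)
Σw_i=1.0000  μᵀw=0.1470
σ²=wᵀΣw=λ₁·μ_p+λ₂ = 0.446043·0.147 + -0.019307 = 0.046261 ≈ 0.0463


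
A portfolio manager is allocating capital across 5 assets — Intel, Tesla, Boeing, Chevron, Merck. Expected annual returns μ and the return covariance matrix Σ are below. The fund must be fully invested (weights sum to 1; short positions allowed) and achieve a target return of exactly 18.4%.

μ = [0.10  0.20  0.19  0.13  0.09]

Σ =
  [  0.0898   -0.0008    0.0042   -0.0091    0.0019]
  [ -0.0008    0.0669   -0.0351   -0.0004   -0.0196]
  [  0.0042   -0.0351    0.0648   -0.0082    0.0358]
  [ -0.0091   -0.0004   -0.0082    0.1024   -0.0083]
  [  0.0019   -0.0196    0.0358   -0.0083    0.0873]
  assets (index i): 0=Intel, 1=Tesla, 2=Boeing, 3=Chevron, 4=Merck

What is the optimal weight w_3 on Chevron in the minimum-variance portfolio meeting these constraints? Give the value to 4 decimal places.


0.1153

x=Σ⁻¹μ = [1.0555  6.4864  6.6682  1.9155  -0.0882]
y=Σ⁻¹𝟙 = [11.2669  33.2887  30.3098  13.9384  7.5790]
a=μᵀx=2.910864  b=𝟙ᵀx=16.037401  c=𝟙ᵀy=96.382841  D=ac−b²=23.359157
λ₁=(c·0.184−b)/D = (96.382841·0.184−16.037401)/23.359157 = 0.072650
λ₂=(a−b·0.184)/D = (2.910864−16.037401·0.184)/23.359157 = -0.001713
w* = 0.072650·x + -0.001713·y:
  w_0 = 0.072650·1.0555 + -0.001713·11.2669 = 0.0574  (Intel)
  w_1 = 0.072650·6.4864 + -0.001713·33.2887 = 0.4142  (Tesla)
  w_2 = 0.072650·6.6682 + -0.001713·30.3098 = 0.4325  (Boeing)
  w_3 = 0.072650·1.9155 + -0.001713·13.9384 = 0.1153  (Chevron)
  w_4 = 0.072650·-0.0882 + -0.001713·7.5790 = -0.0194  (Merck)
Σw_i=1.0000  μᵀw=0.1840
σ²=wᵀΣw=λ₁·μ_p+λ₂ = 0.072650·0.184 + -0.001713 = 0.011654 ≈ 0.0117


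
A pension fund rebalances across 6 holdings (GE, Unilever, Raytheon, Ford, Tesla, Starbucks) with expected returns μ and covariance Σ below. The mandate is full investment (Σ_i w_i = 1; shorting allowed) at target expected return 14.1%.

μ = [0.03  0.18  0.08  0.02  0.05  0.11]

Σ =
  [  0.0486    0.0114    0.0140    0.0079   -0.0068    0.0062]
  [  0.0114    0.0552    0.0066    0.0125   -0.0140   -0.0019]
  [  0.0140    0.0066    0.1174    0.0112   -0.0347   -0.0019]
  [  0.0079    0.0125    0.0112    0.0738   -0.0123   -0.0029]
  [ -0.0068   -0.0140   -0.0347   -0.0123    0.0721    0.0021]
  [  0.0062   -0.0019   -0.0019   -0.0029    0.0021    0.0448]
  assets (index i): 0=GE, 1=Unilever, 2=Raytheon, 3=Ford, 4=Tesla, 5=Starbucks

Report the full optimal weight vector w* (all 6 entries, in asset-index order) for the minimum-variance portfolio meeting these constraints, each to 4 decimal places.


p=Σ⁻¹μ = [-0.6843  3.8383  1.1387  -0.0683  1.8328  2.6708]
q=Σ⁻¹𝟙 = [11.2968  18.8438  13.0728  12.4124  26.3718  21.6789]
a=μᵀp=1.145523  b=𝟙ᵀp=8.728126  c=𝟙ᵀq=103.676436  D=ac−b²=42.583603
λ₁=(c·0.141−b)/D = (103.676436·0.141−8.728126)/42.583603 = 0.138322
λ₂=(a−b·0.141)/D = (1.145523−8.728126·0.141)/42.583603 = -0.001999
w* = 0.138322·p + -0.001999·q:
  w_0 = 0.138322·-0.6843 + -0.001999·11.2968 = -0.1172  (GE)
  w_1 = 0.138322·3.8383 + -0.001999·18.8438 = 0.4932  (Unilever)
  w_2 = 0.138322·1.1387 + -0.001999·13.0728 = 0.1314  (Raytheon)
  w_3 = 0.138322·-0.0683 + -0.001999·12.4124 = -0.0343  (Ford)
  w_4 = 0.138322·1.8328 + -0.001999·26.3718 = 0.2008  (Tesla)
  w_5 = 0.138322·2.6708 + -0.001999·21.6789 = 0.3261  (Starbucks)
Σw_i=1.0000  μᵀw=0.1410
σ²=wᵀΣw=λ₁·μ_p+λ₂ = 0.138322·0.141 + -0.001999 = 0.017504 ≈ 0.0175

-0.1172  0.4932  0.1314  -0.0343  0.2008  0.3261


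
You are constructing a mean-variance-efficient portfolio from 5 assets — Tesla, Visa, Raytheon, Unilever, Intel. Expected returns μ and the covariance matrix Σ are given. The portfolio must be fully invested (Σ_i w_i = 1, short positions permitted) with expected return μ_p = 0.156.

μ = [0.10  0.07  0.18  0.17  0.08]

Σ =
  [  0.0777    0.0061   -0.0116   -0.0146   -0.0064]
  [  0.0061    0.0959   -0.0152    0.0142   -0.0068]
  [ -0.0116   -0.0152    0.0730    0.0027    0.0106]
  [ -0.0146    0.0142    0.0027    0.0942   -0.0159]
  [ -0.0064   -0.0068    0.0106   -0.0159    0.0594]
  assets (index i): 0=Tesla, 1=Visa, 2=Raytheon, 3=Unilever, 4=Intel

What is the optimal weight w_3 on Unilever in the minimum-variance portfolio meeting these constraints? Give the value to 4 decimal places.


0.3205

x=Σ⁻¹μ = [2.1895  0.8029  2.6351  2.2525  1.8073]
y=Σ⁻¹𝟙 = [18.8938  10.9398  15.3102  15.0725  21.4255]
a=μᵀx=1.276988  b=𝟙ᵀx=9.687379  c=𝟙ᵀy=81.641877  D=ac−b²=10.410372
λ₁=(c·0.156−b)/D = (81.641877·0.156−9.687379)/10.410372 = 0.292857
λ₂=(a−b·0.156)/D = (1.276988−9.687379·0.156)/10.410372 = -0.022501
w* = 0.292857·x + -0.022501·y:
  w_0 = 0.292857·2.1895 + -0.022501·18.8938 = 0.2161  (Tesla)
  w_1 = 0.292857·0.8029 + -0.022501·10.9398 = -0.0110  (Visa)
  w_2 = 0.292857·2.6351 + -0.022501·15.3102 = 0.4272  (Raytheon)
  w_3 = 0.292857·2.2525 + -0.022501·15.0725 = 0.3205  (Unilever)
  w_4 = 0.292857·1.8073 + -0.022501·21.4255 = 0.0472  (Intel)
Σw_i=1.0000  μᵀw=0.1560
σ²=wᵀΣw=λ₁·μ_p+λ₂ = 0.292857·0.156 + -0.022501 = 0.023185 ≈ 0.0232


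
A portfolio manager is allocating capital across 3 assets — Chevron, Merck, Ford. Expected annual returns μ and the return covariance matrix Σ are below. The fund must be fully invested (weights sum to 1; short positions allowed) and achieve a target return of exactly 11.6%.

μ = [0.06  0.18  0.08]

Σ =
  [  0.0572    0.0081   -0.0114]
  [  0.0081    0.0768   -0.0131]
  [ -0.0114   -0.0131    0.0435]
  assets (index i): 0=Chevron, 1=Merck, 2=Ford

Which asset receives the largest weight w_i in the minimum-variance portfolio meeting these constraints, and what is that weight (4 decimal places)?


x=Σ⁻¹μ = [1.2593  2.7207  2.9884]
y=Σ⁻¹𝟙 = [21.8632  16.4590  33.6748]
a=μᵀx=0.804353  b=𝟙ᵀx=6.968386  c=𝟙ᵀy=71.996928  D=ac−b²=9.352576
λ₁=(c·0.116−b)/D = (71.996928·0.116−6.968386)/9.352576 = 0.147901
λ₂=(a−b·0.116)/D = (0.804353−6.968386·0.116)/9.352576 = -0.000425
w* = 0.147901·x + -0.000425·y:
  w_0 = 0.147901·1.2593 + -0.000425·21.8632 = 0.1769  (Chevron)
  w_1 = 0.147901·2.7207 + -0.000425·16.4590 = 0.3954  (Merck)
  w_2 = 0.147901·2.9884 + -0.000425·33.6748 = 0.4277  (Ford)
Σw_i=1.0000  μᵀw=0.1160
σ²=wᵀΣw=λ₁·μ_p+λ₂ = 0.147901·0.116 + -0.000425 = 0.016731 ≈ 0.0167

Ford (0.4277)


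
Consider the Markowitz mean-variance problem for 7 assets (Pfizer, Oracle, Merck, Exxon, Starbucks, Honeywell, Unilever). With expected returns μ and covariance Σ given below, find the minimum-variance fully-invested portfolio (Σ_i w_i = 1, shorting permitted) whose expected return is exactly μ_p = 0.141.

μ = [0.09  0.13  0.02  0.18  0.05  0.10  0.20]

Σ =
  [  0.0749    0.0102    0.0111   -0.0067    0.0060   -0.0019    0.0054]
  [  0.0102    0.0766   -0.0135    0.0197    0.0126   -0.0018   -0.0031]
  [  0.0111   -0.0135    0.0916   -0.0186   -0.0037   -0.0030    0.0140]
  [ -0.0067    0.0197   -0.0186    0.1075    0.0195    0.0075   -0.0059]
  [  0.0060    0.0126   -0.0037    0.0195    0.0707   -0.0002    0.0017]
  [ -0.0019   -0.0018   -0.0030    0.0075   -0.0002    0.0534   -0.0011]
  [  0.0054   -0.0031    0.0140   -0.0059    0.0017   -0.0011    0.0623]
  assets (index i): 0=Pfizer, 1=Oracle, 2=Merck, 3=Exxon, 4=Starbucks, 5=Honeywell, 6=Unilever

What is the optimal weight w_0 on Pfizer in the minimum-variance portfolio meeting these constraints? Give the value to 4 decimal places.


x=Σ⁻¹μ = [0.9430  1.3923  0.1748  1.5884  -0.1252  1.8083  3.3443]
y=Σ⁻¹𝟙 = [9.4329  11.3986  11.8762  7.5314  9.5765  19.3786  13.9262]
a=μᵀx=1.398703  b=𝟙ᵀx=9.125891  c=𝟙ᵀy=83.120520  D=ac−b²=32.979011
λ₁=(c·0.141−b)/D = (83.120520·0.141−9.125891)/32.979011 = 0.078659
λ₂=(a−b·0.141)/D = (1.398703−9.125891·0.141)/32.979011 = 0.003395
w* = 0.078659·x + 0.003395·y:
  w_0 = 0.078659·0.9430 + 0.003395·9.4329 = 0.1062  (Pfizer)
  w_1 = 0.078659·1.3923 + 0.003395·11.3986 = 0.1482  (Oracle)
  w_2 = 0.078659·0.1748 + 0.003395·11.8762 = 0.0541  (Merck)
  w_3 = 0.078659·1.5884 + 0.003395·7.5314 = 0.1505  (Exxon)
  w_4 = 0.078659·-0.1252 + 0.003395·9.5765 = 0.0227  (Starbucks)
  w_5 = 0.078659·1.8083 + 0.003395·19.3786 = 0.2080  (Honeywell)
  w_6 = 0.078659·3.3443 + 0.003395·13.9262 = 0.3103  (Unilever)
Σw_i=1.0000  μᵀw=0.1410
σ²=wᵀΣw=λ₁·μ_p+λ₂ = 0.078659·0.141 + 0.003395 = 0.014486 ≈ 0.0145

0.1062


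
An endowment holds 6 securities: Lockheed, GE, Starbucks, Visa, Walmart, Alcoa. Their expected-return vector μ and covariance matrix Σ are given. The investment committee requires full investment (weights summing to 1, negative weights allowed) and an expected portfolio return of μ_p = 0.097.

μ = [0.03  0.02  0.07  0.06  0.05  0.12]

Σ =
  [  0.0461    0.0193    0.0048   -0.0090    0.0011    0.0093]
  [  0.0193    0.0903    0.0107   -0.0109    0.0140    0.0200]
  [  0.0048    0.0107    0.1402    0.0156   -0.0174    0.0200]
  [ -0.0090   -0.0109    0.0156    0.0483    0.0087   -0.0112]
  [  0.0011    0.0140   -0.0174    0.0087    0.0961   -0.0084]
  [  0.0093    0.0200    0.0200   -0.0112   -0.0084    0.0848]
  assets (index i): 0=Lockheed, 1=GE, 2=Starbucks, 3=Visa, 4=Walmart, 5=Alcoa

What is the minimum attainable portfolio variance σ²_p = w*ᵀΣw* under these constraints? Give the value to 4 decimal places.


0.0302

x=Σ⁻¹μ = [0.6812  -0.2025  0.1612  1.5418  0.5724  1.6105]
y=Σ⁻¹𝟙 = [21.7464  5.3885  2.3858  26.4395  8.4507  11.9031]
a=μᵀx=0.342048  b=𝟙ᵀx=4.364442  c=𝟙ᵀy=76.314039  D=ac−b²=7.054680
λ₁=(c·0.097−b)/D = (76.314039·0.097−4.364442)/7.054680 = 0.430639
λ₂=(a−b·0.097)/D = (0.342048−4.364442·0.097)/7.054680 = -0.011525
w* = 0.430639·x + -0.011525·y:
  w_0 = 0.430639·0.6812 + -0.011525·21.7464 = 0.0427  (Lockheed)
  w_1 = 0.430639·-0.2025 + -0.011525·5.3885 = -0.1493  (GE)
  w_2 = 0.430639·0.1612 + -0.011525·2.3858 = 0.0419  (Starbucks)
  w_3 = 0.430639·1.5418 + -0.011525·26.4395 = 0.3592  (Visa)
  w_4 = 0.430639·0.5724 + -0.011525·8.4507 = 0.1491  (Walmart)
  w_5 = 0.430639·1.6105 + -0.011525·11.9031 = 0.5564  (Alcoa)
Σw_i=1.0000  μᵀw=0.0970
σ²=wᵀΣw=λ₁·μ_p+λ₂ = 0.430639·0.097 + -0.011525 = 0.030247 ≈ 0.0302


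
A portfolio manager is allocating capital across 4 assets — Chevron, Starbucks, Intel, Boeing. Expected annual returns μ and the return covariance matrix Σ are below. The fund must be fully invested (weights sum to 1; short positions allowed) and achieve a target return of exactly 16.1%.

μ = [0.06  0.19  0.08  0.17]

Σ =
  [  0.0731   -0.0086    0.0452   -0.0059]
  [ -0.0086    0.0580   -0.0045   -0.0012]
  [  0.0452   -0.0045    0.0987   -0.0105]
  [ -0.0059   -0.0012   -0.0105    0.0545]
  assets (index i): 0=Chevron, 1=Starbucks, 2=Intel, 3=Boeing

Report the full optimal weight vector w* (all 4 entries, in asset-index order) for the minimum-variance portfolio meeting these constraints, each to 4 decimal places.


0.0789  0.4212  0.0972  0.4027

g=Σ⁻¹μ = [0.9626  3.5605  0.9018  3.4756]
h=Σ⁻¹𝟙 = [13.3191  20.2268  7.2559  21.6338]
a=μᵀg=1.397241  b=𝟙ᵀg=8.900454  c=𝟙ᵀh=62.435556  D=ac−b²=8.019410
λ₁=(c·0.161−b)/D = (62.435556·0.161−8.900454)/8.019410 = 0.143610
λ₂=(a−b·0.161)/D = (1.397241−8.900454·0.161)/8.019410 = -0.004456
w* = 0.143610·g + -0.004456·h:
  w_0 = 0.143610·0.9626 + -0.004456·13.3191 = 0.0789  (Chevron)
  w_1 = 0.143610·3.5605 + -0.004456·20.2268 = 0.4212  (Starbucks)
  w_2 = 0.143610·0.9018 + -0.004456·7.2559 = 0.0972  (Intel)
  w_3 = 0.143610·3.4756 + -0.004456·21.6338 = 0.4027  (Boeing)
Σw_i=1.0000  μᵀw=0.1610
σ²=wᵀΣw=λ₁·μ_p+λ₂ = 0.143610·0.161 + -0.004456 = 0.018666 ≈ 0.0187


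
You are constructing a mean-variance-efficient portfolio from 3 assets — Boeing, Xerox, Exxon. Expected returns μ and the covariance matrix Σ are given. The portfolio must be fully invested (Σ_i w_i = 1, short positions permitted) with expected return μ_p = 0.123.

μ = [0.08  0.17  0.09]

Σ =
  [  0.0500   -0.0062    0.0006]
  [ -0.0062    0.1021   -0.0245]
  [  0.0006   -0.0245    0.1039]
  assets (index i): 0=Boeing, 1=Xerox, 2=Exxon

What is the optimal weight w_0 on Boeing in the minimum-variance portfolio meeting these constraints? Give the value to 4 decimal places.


u=Σ⁻¹μ = [1.8443  2.1012  1.3510]
v=Σ⁻¹𝟙 = [21.6053  14.1887  12.8456]
a=μᵀu=0.626350  b=𝟙ᵀu=5.296613  c=𝟙ᵀv=48.639629  D=ac−b²=2.411325
λ₁=(c·0.123−b)/D = (48.639629·0.123−5.296613)/2.411325 = 0.284516
λ₂=(a−b·0.123)/D = (0.626350−5.296613·0.123)/2.411325 = -0.010423
w* = 0.284516·u + -0.010423·v:
  w_0 = 0.284516·1.8443 + -0.010423·21.6053 = 0.2996  (Boeing)
  w_1 = 0.284516·2.1012 + -0.010423·14.1887 = 0.4499  (Xerox)
  w_2 = 0.284516·1.3510 + -0.010423·12.8456 = 0.2505  (Exxon)
Σw_i=1.0000  μᵀw=0.1230
σ²=wᵀΣw=λ₁·μ_p+λ₂ = 0.284516·0.123 + -0.010423 = 0.024572 ≈ 0.0246

0.2996


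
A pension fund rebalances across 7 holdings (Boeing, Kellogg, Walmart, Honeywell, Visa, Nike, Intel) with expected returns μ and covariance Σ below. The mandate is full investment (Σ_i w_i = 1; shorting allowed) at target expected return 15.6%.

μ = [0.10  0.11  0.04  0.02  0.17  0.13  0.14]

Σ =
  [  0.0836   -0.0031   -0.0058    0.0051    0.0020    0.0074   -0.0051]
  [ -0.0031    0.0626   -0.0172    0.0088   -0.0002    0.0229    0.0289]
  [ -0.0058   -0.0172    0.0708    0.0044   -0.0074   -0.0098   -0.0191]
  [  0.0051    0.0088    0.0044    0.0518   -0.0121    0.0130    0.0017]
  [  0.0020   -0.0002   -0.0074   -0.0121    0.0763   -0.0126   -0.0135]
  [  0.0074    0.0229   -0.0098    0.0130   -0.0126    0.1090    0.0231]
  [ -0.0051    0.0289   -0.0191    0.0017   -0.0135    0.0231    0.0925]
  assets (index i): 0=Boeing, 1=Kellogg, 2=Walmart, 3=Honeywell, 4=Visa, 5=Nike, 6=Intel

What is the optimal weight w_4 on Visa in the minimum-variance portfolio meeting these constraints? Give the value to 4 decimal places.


g=Σ⁻¹μ = [1.3038  1.1190  1.8451  0.2891  2.8970  0.9548  1.7958]
h=Σ⁻¹𝟙 = [12.9214  12.4402  23.8714  17.0542  21.1718  5.2707  14.0259]
a=μᵀg=1.201078  b=𝟙ᵀg=10.204522  c=𝟙ᵀh=106.755595  D=ac−b²=24.089509
λ₁=(c·0.156−b)/D = (106.755595·0.156−10.204522)/24.089509 = 0.267724
λ₂=(a−b·0.156)/D = (1.201078−10.204522·0.156)/24.089509 = -0.016224
w* = 0.267724·g + -0.016224·h:
  w_0 = 0.267724·1.3038 + -0.016224·12.9214 = 0.1394  (Boeing)
  w_1 = 0.267724·1.1190 + -0.016224·12.4402 = 0.0978  (Kellogg)
  w_2 = 0.267724·1.8451 + -0.016224·23.8714 = 0.1067  (Walmart)
  w_3 = 0.267724·0.2891 + -0.016224·17.0542 = -0.1993  (Honeywell)
  w_4 = 0.267724·2.8970 + -0.016224·21.1718 = 0.4321  (Visa)
  w_5 = 0.267724·0.9548 + -0.016224·5.2707 = 0.1701  (Nike)
  w_6 = 0.267724·1.7958 + -0.016224·14.0259 = 0.2532  (Intel)
Σw_i=1.0000  μᵀw=0.1560
σ²=wᵀΣw=λ₁·μ_p+λ₂ = 0.267724·0.156 + -0.016224 = 0.025541 ≈ 0.0255

0.4321


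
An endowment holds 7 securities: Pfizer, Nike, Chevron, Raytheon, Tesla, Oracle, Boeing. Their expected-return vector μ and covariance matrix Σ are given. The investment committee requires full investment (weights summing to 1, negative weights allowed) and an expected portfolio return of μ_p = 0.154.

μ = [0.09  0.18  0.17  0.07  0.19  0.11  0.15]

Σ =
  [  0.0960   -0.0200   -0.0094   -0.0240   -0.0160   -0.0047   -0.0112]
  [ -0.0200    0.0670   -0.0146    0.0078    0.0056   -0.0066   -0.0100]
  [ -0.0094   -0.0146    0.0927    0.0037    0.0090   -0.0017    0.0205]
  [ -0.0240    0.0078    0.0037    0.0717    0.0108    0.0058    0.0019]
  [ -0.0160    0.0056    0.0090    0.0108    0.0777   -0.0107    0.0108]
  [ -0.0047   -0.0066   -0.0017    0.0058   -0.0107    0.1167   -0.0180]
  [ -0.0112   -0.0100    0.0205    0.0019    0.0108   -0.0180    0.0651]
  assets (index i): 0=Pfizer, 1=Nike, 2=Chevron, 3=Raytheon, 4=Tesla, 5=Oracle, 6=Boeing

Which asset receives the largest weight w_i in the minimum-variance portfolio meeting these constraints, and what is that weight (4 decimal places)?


p=Σ⁻¹μ = [3.0855  4.3926  1.9479  0.8481  2.2703  1.9789  3.0421]
q=Σ⁻¹𝟙 = [26.4352  27.2882  11.3416  15.6477  11.8389  15.0864  22.2799]
a=μᵀp=2.564211  b=𝟙ᵀp=17.565335  c=𝟙ᵀq=129.917930  D=ac−b²=24.595956
λ₁=(c·0.154−b)/D = (129.917930·0.154−17.565335)/24.595956 = 0.099286
λ₂=(a−b·0.154)/D = (2.564211−17.565335·0.154)/24.595956 = -0.005727
w* = 0.099286·p + -0.005727·q:
  w_0 = 0.099286·3.0855 + -0.005727·26.4352 = 0.1550  (Pfizer)
  w_1 = 0.099286·4.3926 + -0.005727·27.2882 = 0.2799  (Nike)
  w_2 = 0.099286·1.9479 + -0.005727·11.3416 = 0.1284  (Chevron)
  w_3 = 0.099286·0.8481 + -0.005727·15.6477 = -0.0054  (Raytheon)
  w_4 = 0.099286·2.2703 + -0.005727·11.8389 = 0.1576  (Tesla)
  w_5 = 0.099286·1.9789 + -0.005727·15.0864 = 0.1101  (Oracle)
  w_6 = 0.099286·3.0421 + -0.005727·22.2799 = 0.1745  (Boeing)
Σw_i=1.0000  μᵀw=0.1540
σ²=wᵀΣw=λ₁·μ_p+λ₂ = 0.099286·0.154 + -0.005727 = 0.009563 ≈ 0.0096

Nike (0.2799)


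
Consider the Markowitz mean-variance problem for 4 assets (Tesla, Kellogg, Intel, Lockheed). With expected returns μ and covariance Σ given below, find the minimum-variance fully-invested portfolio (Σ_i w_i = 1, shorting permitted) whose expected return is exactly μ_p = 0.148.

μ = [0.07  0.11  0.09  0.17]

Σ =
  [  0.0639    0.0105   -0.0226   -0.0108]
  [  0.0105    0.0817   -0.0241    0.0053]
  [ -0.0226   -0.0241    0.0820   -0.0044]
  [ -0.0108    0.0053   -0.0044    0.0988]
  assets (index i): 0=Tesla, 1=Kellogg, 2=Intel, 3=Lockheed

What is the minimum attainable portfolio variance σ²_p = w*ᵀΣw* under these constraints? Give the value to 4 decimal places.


x=Σ⁻¹μ = [1.9402  1.6240  2.2139  1.9442]
y=Σ⁻¹𝟙 = [23.7876  15.4147  23.9772  12.9626]
a=μᵀx=0.844223  b=𝟙ᵀx=7.722337  c=𝟙ᵀy=76.142056  D=ac−b²=4.646360
λ₁=(c·0.148−b)/D = (76.142056·0.148−7.722337)/4.646360 = 0.763326
λ₂=(a−b·0.148)/D = (0.844223−7.722337·0.148)/4.646360 = -0.064283
w* = 0.763326·x + -0.064283·y:
  w_0 = 0.763326·1.9402 + -0.064283·23.7876 = -0.0481  (Tesla)
  w_1 = 0.763326·1.6240 + -0.064283·15.4147 = 0.2487  (Kellogg)
  w_2 = 0.763326·2.2139 + -0.064283·23.9772 = 0.1486  (Intel)
  w_3 = 0.763326·1.9442 + -0.064283·12.9626 = 0.6508  (Lockheed)
Σw_i=1.0000  μᵀw=0.1480
σ²=wᵀΣw=λ₁·μ_p+λ₂ = 0.763326·0.148 + -0.064283 = 0.048689 ≈ 0.0487

0.0487


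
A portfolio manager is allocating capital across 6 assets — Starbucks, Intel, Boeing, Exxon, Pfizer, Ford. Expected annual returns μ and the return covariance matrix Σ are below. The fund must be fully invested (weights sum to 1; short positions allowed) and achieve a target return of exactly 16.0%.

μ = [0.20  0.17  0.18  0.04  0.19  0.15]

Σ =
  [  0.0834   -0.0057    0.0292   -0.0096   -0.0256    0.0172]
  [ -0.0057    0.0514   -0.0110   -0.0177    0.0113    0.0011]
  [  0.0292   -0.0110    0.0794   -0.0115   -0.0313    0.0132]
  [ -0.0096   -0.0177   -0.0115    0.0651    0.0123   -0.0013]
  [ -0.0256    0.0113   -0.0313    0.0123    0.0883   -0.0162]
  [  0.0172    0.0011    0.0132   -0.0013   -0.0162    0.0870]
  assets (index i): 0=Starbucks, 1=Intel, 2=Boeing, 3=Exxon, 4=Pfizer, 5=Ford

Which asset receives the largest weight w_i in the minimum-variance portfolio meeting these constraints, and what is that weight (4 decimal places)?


Intel (0.2508)

x=Σ⁻¹μ = [2.5445  4.2406  3.3799  2.1057  3.4969  1.3373]
y=Σ⁻¹𝟙 = [13.0560  30.6263  20.9102  26.3561  16.5515  8.8291]
a=μᵀx=2.787414  b=𝟙ᵀx=17.104883  c=𝟙ᵀy=116.329127  D=ac−b²=31.680440
λ₁=(c·0.160−b)/D = (116.329127·0.160−17.104883)/31.680440 = 0.047593
λ₂=(a−b·0.160)/D = (2.787414−17.104883·0.160)/31.680440 = 0.001598
w* = 0.047593·x + 0.001598·y:
  w_0 = 0.047593·2.5445 + 0.001598·13.0560 = 0.1420  (Starbucks)
  w_1 = 0.047593·4.2406 + 0.001598·30.6263 = 0.2508  (Intel)
  w_2 = 0.047593·3.3799 + 0.001598·20.9102 = 0.1943  (Boeing)
  w_3 = 0.047593·2.1057 + 0.001598·26.3561 = 0.1423  (Exxon)
  w_4 = 0.047593·3.4969 + 0.001598·16.5515 = 0.1929  (Pfizer)
  w_5 = 0.047593·1.3373 + 0.001598·8.8291 = 0.0778  (Ford)
Σw_i=1.0000  μᵀw=0.1600
σ²=wᵀΣw=λ₁·μ_p+λ₂ = 0.047593·0.160 + 0.001598 = 0.009213 ≈ 0.0092


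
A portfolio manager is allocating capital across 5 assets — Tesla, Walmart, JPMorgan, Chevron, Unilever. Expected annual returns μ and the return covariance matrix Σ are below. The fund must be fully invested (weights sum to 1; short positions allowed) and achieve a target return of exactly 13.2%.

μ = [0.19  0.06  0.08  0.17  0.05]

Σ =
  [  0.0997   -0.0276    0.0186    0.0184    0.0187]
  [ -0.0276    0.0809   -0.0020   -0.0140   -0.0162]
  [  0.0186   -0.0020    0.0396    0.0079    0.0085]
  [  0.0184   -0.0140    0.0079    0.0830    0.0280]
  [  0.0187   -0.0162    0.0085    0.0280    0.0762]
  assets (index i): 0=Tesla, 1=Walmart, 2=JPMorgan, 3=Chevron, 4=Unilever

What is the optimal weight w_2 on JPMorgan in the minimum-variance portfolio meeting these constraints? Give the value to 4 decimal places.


0.1636

p=Σ⁻¹μ = [1.9040  1.6935  0.8841  1.9128  -0.2525]
q=Σ⁻¹𝟙 = [8.4879  19.1485  18.4341  8.2619  10.0191]
a=μᵀp=0.846638  b=𝟙ᵀp=6.141819  c=𝟙ᵀq=64.351513  D=ac−b²=16.760510
λ₁=(c·0.132−b)/D = (64.351513·0.132−6.141819)/16.760510 = 0.140365
λ₂=(a−b·0.132)/D = (0.846638−6.141819·0.132)/16.760510 = 0.002143
w* = 0.140365·p + 0.002143·q:
  w_0 = 0.140365·1.9040 + 0.002143·8.4879 = 0.2854  (Tesla)
  w_1 = 0.140365·1.6935 + 0.002143·19.1485 = 0.2787  (Walmart)
  w_2 = 0.140365·0.8841 + 0.002143·18.4341 = 0.1636  (JPMorgan)
  w_3 = 0.140365·1.9128 + 0.002143·8.2619 = 0.2862  (Chevron)
  w_4 = 0.140365·-0.2525 + 0.002143·10.0191 = -0.0140  (Unilever)
Σw_i=1.0000  μᵀw=0.1320
σ²=wᵀΣw=λ₁·μ_p+λ₂ = 0.140365·0.132 + 0.002143 = 0.020671 ≈ 0.0207


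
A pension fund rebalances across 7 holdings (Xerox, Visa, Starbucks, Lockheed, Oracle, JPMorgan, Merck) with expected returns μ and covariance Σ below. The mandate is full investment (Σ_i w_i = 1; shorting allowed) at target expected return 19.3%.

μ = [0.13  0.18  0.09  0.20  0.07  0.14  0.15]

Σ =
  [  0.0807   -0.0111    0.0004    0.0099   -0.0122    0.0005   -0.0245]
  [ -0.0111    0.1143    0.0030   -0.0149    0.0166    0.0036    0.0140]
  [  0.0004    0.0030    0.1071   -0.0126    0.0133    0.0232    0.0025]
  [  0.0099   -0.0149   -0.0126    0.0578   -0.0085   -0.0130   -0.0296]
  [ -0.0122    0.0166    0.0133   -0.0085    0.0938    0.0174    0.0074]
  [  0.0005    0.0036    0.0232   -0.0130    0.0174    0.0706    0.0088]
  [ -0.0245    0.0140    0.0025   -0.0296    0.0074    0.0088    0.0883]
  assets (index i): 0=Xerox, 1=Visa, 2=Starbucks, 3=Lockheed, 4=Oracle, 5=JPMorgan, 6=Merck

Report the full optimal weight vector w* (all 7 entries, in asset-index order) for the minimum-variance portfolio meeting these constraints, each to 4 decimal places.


u=Σ⁻¹μ = [2.3348  1.9942  0.9094  6.2972  0.4375  2.1358  3.8661]
v=Σ⁻¹𝟙 = [18.1156  10.1997  8.8764  35.2223  9.0307  11.8233  24.3551]
a=μᵀu=2.913310  b=𝟙ᵀu=17.974953  c=𝟙ᵀv=117.622871  D=ac−b²=19.572925
λ₁=(c·0.193−b)/D = (117.622871·0.193−17.974953)/19.572925 = 0.241469
λ₂=(a−b·0.193)/D = (2.913310−17.974953·0.193)/19.572925 = -0.028399
w* = 0.241469·u + -0.028399·v:
  w_0 = 0.241469·2.3348 + -0.028399·18.1156 = 0.0493  (Xerox)
  w_1 = 0.241469·1.9942 + -0.028399·10.1997 = 0.1919  (Visa)
  w_2 = 0.241469·0.9094 + -0.028399·8.8764 = -0.0325  (Starbucks)
  w_3 = 0.241469·6.2972 + -0.028399·35.2223 = 0.5203  (Lockheed)
  w_4 = 0.241469·0.4375 + -0.028399·9.0307 = -0.1508  (Oracle)
  w_5 = 0.241469·2.1358 + -0.028399·11.8233 = 0.1799  (JPMorgan)
  w_6 = 0.241469·3.8661 + -0.028399·24.3551 = 0.2419  (Merck)
Σw_i=1.0000  μᵀw=0.1930
σ²=wᵀΣw=λ₁·μ_p+λ₂ = 0.241469·0.193 + -0.028399 = 0.018204 ≈ 0.0182

0.0493  0.1919  -0.0325  0.5203  -0.1508  0.1799  0.2419


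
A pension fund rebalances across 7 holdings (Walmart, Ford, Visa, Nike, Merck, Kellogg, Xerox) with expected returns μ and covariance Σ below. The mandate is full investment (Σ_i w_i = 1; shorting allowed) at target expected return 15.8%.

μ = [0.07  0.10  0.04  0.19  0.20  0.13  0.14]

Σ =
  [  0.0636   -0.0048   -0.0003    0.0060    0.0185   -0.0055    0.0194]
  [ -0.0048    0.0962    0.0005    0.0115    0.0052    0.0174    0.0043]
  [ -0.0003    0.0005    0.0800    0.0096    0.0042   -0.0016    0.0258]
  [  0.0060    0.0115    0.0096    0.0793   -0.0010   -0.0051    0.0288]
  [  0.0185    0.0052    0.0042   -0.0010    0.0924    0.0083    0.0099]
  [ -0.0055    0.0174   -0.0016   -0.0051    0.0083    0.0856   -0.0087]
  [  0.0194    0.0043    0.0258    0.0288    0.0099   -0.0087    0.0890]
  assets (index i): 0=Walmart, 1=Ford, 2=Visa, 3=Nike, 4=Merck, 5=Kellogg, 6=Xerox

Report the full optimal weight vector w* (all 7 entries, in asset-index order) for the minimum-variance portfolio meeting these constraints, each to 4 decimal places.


0.0691  0.0668  0.0181  0.2903  0.2485  0.2103  0.0970

p=Σ⁻¹μ = [0.2715  0.3901  -0.0731  2.1762  1.9027  1.4763  0.7447]
q=Σ⁻¹𝟙 = [14.0539  7.4483  10.6033  9.1870  5.9384  11.4673  2.2264]
a=μᵀp=1.145277  b=𝟙ᵀp=6.888380  c=𝟙ᵀq=60.924498  D=ac−b²=22.325634
λ₁=(c·0.158−b)/D = (60.924498·0.158−6.888380)/22.325634 = 0.122625
λ₂=(a−b·0.158)/D = (1.145277−6.888380·0.158)/22.325634 = 0.002549
w* = 0.122625·p + 0.002549·q:
  w_0 = 0.122625·0.2715 + 0.002549·14.0539 = 0.0691  (Walmart)
  w_1 = 0.122625·0.3901 + 0.002549·7.4483 = 0.0668  (Ford)
  w_2 = 0.122625·-0.0731 + 0.002549·10.6033 = 0.0181  (Visa)
  w_3 = 0.122625·2.1762 + 0.002549·9.1870 = 0.2903  (Nike)
  w_4 = 0.122625·1.9027 + 0.002549·5.9384 = 0.2485  (Merck)
  w_5 = 0.122625·1.4763 + 0.002549·11.4673 = 0.2103  (Kellogg)
  w_6 = 0.122625·0.7447 + 0.002549·2.2264 = 0.0970  (Xerox)
Σw_i=1.0000  μᵀw=0.1580
σ²=wᵀΣw=λ₁·μ_p+λ₂ = 0.122625·0.158 + 0.002549 = 0.021924 ≈ 0.0219


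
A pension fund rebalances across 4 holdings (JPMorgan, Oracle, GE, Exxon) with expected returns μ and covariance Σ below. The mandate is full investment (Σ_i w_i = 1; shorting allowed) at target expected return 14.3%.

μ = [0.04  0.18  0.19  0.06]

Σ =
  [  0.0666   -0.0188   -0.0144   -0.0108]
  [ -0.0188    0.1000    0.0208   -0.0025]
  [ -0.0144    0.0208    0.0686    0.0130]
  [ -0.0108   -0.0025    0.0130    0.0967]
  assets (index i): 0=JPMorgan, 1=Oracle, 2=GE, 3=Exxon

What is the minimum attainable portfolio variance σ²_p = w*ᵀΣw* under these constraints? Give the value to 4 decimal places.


x=Σ⁻¹μ = [1.6844  1.6007  2.5416  0.5083]
y=Σ⁻¹𝟙 = [23.1524  11.7867  13.7051  11.3893]
a=μᵀx=0.868907  b=𝟙ᵀx=6.335031  c=𝟙ᵀy=60.033499  D=ac−b²=12.030886
λ₁=(c·0.143−b)/D = (60.033499·0.143−6.335031)/12.030886 = 0.186999
λ₂=(a−b·0.143)/D = (0.868907−6.335031·0.143)/12.030886 = -0.003076
w* = 0.186999·x + -0.003076·y:
  w_0 = 0.186999·1.6844 + -0.003076·23.1524 = 0.2438  (JPMorgan)
  w_1 = 0.186999·1.6007 + -0.003076·11.7867 = 0.2631  (Oracle)
  w_2 = 0.186999·2.5416 + -0.003076·13.7051 = 0.4331  (GE)
  w_3 = 0.186999·0.5083 + -0.003076·11.3893 = 0.0600  (Exxon)
Σw_i=1.0000  μᵀw=0.1430
σ²=wᵀΣw=λ₁·μ_p+λ₂ = 0.186999·0.143 + -0.003076 = 0.023665 ≈ 0.0237

0.0237


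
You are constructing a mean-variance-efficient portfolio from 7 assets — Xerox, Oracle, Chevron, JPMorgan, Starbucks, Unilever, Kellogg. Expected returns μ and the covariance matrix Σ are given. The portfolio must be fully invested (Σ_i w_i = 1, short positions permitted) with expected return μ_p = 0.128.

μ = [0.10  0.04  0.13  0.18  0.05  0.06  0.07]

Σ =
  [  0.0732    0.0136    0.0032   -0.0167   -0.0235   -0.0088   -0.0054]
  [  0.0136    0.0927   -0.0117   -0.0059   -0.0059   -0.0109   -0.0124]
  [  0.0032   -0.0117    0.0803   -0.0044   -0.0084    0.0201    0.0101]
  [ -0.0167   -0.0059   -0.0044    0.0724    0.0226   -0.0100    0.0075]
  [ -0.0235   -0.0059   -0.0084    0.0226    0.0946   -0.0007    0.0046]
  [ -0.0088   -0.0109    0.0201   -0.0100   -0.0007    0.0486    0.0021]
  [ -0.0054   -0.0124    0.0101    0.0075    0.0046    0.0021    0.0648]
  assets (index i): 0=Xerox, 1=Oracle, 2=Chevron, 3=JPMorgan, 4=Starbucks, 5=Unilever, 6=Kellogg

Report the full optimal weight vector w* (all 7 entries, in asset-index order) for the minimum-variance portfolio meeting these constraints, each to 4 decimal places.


u=Σ⁻¹μ = [2.3350  0.8169  1.2897  3.2076  0.4851  1.9413  0.7615]
v=Σ⁻¹𝟙 = [23.5945  15.7092  7.0461  19.3664  12.8855  28.9707  15.2111]
a=μᵀu=1.205237  b=𝟙ᵀu=10.837053  c=𝟙ᵀv=122.783443  D=ac−b²=30.541464
λ₁=(c·0.128−b)/D = (122.783443·0.128−10.837053)/30.541464 = 0.159757
λ₂=(a−b·0.128)/D = (1.205237−10.837053·0.128)/30.541464 = -0.005956
w* = 0.159757·u + -0.005956·v:
  w_0 = 0.159757·2.3350 + -0.005956·23.5945 = 0.2325  (Xerox)
  w_1 = 0.159757·0.8169 + -0.005956·15.7092 = 0.0369  (Oracle)
  w_2 = 0.159757·1.2897 + -0.005956·7.0461 = 0.1641  (Chevron)
  w_3 = 0.159757·3.2076 + -0.005956·19.3664 = 0.3971  (JPMorgan)
  w_4 = 0.159757·0.4851 + -0.005956·12.8855 = 0.0008  (Starbucks)
  w_5 = 0.159757·1.9413 + -0.005956·28.9707 = 0.1376  (Unilever)
  w_6 = 0.159757·0.7615 + -0.005956·15.2111 = 0.0311  (Kellogg)
Σw_i=1.0000  μᵀw=0.1280
σ²=wᵀΣw=λ₁·μ_p+λ₂ = 0.159757·0.128 + -0.005956 = 0.014493 ≈ 0.0145

0.2325  0.0369  0.1641  0.3971  0.0008  0.1376  0.0311
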